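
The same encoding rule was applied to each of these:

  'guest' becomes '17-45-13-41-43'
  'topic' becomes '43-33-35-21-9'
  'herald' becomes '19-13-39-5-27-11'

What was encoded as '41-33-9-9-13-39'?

soccer

g(#7)→17 and u(#21)→45: differences scale by 2, so n = 2·pos + 3. Each letter becomes 2×(its alphabet position, a=1..z=26) + 3.
Reversing it on 41-33-9-9-13-39: 41→(41−3)÷2=19=s, 33→(33−3)÷2=15=o, 9→(9−3)÷2=3=c, 9→(9−3)÷2=3=c, 13→(13−3)÷2=5=e, 39→(39−3)÷2=18=r.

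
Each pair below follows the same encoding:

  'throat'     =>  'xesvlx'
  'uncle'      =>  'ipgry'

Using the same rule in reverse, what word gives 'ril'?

hen

The output letters match the input read backwards, each shifted +4: throat reversed is taorht. Read the word backwards and shift each letter +4.
Reversing it on ril: shift back: r−4=n, i−4=e, l−4=h → neh; then reverse → hen.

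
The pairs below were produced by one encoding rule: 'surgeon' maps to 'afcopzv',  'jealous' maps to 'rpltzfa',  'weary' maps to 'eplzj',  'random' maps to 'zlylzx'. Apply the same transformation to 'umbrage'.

A repeating key of period 3 is used — shifts +8, +11, +11 over and over.
On umbrage: u+8=c, m+11=x, b+11=m, r+8=z, a+11=l, g+11=r, e+8=m.

cxmzlrm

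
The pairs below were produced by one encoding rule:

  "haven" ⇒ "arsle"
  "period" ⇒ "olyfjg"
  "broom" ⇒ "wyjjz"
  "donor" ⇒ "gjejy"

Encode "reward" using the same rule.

ylxryg

This is an affine cipher: with a=0,…,z=25, each position x becomes (5x+17) mod 26.
For reward: r(17)→5·17+17≡24=y; e(4)→5·4+17≡11=l; w(22)→5·22+17≡23=x; a(0)→5·0+17≡17=r; r(17)→5·17+17≡24=y; d(3)→5·3+17≡6=g (all mod 26).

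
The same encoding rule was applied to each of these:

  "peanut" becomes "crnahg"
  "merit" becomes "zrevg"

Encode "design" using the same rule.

Compare letters: p→c is +13, e→r is +13, a→n is +13 — a constant shift. It's a constant shift of +13 (ROT13).
On design: d+13=q, e+13=r, s+13=f, i+13=v, g+13=t, n+13=a.

qrfvta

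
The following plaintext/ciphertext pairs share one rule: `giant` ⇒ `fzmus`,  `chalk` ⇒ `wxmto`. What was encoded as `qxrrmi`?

The output letters match the input read backwards, each shifted +12: giant reversed is tnaig. Read the word backwards and shift each letter +12.
Reversing it on qxrrmi: shift back: q−12=e, x−12=l, r−12=f, r−12=f, m−12=a, i−12=w → elffaw; then reverse → waffle.

waffle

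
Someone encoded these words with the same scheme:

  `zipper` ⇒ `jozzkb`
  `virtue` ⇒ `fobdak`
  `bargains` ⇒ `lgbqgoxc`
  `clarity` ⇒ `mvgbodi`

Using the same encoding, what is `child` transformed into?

mrovn

The shift depends on letter class: consonant z→j is +10, but vowel i→o is +6. Two shifts are in play — +6 for a/e/i/o/u, +10 for every other letter.
On child: c(cons)+10=m, h(cons)+10=r, i(vowel)+6=o, l(cons)+10=v, d(cons)+10=n.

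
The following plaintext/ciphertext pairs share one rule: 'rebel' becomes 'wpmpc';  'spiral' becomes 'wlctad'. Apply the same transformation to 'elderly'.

jwcpowp

The output letters match the input read backwards, each shifted +11: rebel reversed is leber. Two steps: reverse the string, then apply a Caesar shift of +11.
For elderly: reverse → ylredle; then shift: y+11=j, l+11=w, r+11=c, e+11=p, d+11=o, l+11=w, e+11=p.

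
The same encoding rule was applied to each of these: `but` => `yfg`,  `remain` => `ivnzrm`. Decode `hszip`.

shark

Each pair mirrors across the alphabet (b↔y, u↔f, t↔g): positions sum to 25. Each letter is replaced by its mirror in the alphabet: a↔z, b↔y, c↔x, and so on (the Atbash cipher).
Reversing it on hszip: h↔s, s↔h, z↔a, i↔r, p↔k.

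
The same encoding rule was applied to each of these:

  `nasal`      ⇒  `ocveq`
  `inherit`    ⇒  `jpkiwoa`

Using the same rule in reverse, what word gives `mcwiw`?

In nasal: n→o is +1, a→c is +2, s→v is +3, a→e is +4 — the shift increases by 1 each position. The shift increases by 1 at each position, starting from +1: 1, 2, 3, ….
Undoing it on mcwiw: m−1=l, c−2=a, w−3=t, i−4=e, w−5=r.

later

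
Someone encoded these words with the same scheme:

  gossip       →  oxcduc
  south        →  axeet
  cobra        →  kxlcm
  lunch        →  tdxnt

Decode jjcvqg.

basket

In gossip: g→o is +8, o→x is +9, s→c is +10, s→d is +11 — the shift increases by 1 each position. Each letter shifts forward by (position + 8), i.e. 8, 9, 10, … — the shift grows by one for each successive letter.
Decoding jjcvqg: j−8=b, j−9=a, c−10=s, v−11=k, q−12=e, g−13=t.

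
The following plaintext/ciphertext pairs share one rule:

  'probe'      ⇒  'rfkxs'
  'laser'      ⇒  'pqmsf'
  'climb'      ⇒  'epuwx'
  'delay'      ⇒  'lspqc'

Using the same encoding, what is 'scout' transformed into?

mekat

p(15)→r(17) and r(17)→f(5) fit y≡7x+16 (mod 26); the inverse of 7 mod 26 is 15. Treating letters as 0–25, the rule is x ↦ 7x + 16 (mod 26).
For scout: s(18)→7·18+16≡12=m; c(2)→7·2+16≡4=e; o(14)→7·14+16≡10=k; u(20)→7·20+16≡0=a; t(19)→7·19+16≡19=t (all mod 26).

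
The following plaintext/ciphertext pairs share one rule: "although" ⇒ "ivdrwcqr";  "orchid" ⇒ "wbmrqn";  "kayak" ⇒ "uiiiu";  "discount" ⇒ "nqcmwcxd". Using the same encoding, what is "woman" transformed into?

gwwix

The shift depends on letter class: consonant l→v is +10, but vowel a→i is +8. The rule splits by letter class: vowels +8, consonants +10.
Applying it to woman: w(cons)+10=g, o(vowel)+8=w, m(cons)+10=w, a(vowel)+8=i, n(cons)+10=x.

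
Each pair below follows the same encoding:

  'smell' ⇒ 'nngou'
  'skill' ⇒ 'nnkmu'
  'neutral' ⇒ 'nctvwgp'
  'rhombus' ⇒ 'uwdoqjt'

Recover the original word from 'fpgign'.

The output letters match the input read backwards, each shifted +2: smell reversed is llems. Two steps: reverse the string, then apply a Caesar shift of +2.
Undoing it on fpgign: shift back: f−2=d, p−2=n, g−2=e, i−2=g, g−2=e, n−2=l → dnegel; then reverse → legend.

legend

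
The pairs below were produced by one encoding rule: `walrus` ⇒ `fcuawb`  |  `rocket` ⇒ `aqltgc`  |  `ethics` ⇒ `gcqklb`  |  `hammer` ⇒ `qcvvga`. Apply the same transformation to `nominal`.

wqvkwcu

The shift depends on letter class: consonant w→f is +9, but vowel a→c is +2. Two shifts are in play — +2 for a/e/i/o/u, +9 for every other letter.
Applying it to nominal: n(cons)+9=w, o(vowel)+2=q, m(cons)+9=v, i(vowel)+2=k, n(cons)+9=w, a(vowel)+2=c, l(cons)+9=u.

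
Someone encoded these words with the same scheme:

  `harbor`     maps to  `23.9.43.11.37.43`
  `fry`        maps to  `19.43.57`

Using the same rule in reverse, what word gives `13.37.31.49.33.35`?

column

The formula is n = 2×(alphabet index, a=1) + 7.
Reversing it on 13.37.31.49.33.35: 13→(13−7)÷2=3=c, 37→(37−7)÷2=15=o, 31→(31−7)÷2=12=l, 49→(49−7)÷2=21=u, 33→(33−7)÷2=13=m, 35→(35−7)÷2=14=n.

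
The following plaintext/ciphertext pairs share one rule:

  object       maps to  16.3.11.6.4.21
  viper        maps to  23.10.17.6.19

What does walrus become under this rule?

24.2.13.19.22.20

The number is (letter's place in the alphabet, a=1) + 1.
On walrus: w=23→24, a=1→2, l=12→13, r=18→19, u=21→22, s=19→20.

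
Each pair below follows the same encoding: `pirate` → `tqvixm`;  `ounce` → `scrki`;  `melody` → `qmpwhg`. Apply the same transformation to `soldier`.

wwplmmv

A repeating key of period 2 is used — shifts +4, +8 over and over.
For soldier: s+4=w, o+8=w, l+4=p, d+8=l, i+4=m, e+8=m, r+4=v.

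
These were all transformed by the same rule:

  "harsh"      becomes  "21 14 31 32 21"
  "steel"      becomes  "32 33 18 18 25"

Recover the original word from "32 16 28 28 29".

The number is (letter's place in the alphabet, a=1) + 13.
Reversing it on 32 16 28 28 29: 32→(32−13)÷1=19=s, 16→(16−13)÷1=3=c, 28→(28−13)÷1=15=o, 28→(28−13)÷1=15=o, 29→(29−13)÷1=16=p.

scoop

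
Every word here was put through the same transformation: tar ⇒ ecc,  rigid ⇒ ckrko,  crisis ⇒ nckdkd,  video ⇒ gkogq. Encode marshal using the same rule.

The shift depends on letter class: consonant t→e is +11, but vowel a→c is +2. Vowels shift forward by 2 and consonants shift forward by 11.
On marshal: m(cons)+11=x, a(vowel)+2=c, r(cons)+11=c, s(cons)+11=d, h(cons)+11=s, a(vowel)+2=c, l(cons)+11=w.

xccdscw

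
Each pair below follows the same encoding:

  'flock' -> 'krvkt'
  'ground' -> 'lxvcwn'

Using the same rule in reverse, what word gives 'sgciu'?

naval

Letter i (0-indexed) is shifted by i+5, so successive shifts are 5, 6, 7, ….
Undoing it on sgciu: s−5=n, g−6=a, c−7=v, i−8=a, u−9=l.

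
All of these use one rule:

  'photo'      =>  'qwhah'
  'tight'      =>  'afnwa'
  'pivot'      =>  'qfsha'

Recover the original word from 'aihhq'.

p(15)→q(16) and h(7)→w(22) fit y≡9x+11 (mod 26); the inverse of 9 mod 26 is 3. Treating letters as 0–25, the rule is x ↦ 9x + 11 (mod 26).
Decoding aihhq: a(0)→3·(0−11)≡19=t; i(8)→3·(8−11)≡17=r; h(7)→3·(7−11)≡14=o; h(7)→3·(7−11)≡14=o; q(16)→3·(16−11)≡15=p (all mod 26).

troop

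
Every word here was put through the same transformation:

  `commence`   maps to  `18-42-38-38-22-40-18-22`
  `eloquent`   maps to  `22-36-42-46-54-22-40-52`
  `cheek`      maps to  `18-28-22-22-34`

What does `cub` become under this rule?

18-54-16

c(#3)→18 and o(#15)→42: differences scale by 2, so n = 2·pos + 12. The formula is n = 2×(alphabet index, a=1) + 12.
On cub: c=3→18, u=21→54, b=2→16.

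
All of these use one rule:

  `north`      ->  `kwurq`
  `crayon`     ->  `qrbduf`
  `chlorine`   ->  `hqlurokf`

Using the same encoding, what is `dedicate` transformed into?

hwdflghg

The output letters match the input read backwards, each shifted +3: north reversed is htron. Two steps: reverse the string, then apply a Caesar shift of +3.
For dedicate: reverse → etacided; then shift: e+3=h, t+3=w, a+3=d, c+3=f, i+3=l, d+3=g, e+3=h, d+3=g.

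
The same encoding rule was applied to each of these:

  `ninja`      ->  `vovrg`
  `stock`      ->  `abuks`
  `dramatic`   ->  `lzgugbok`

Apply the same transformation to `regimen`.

zkooukv

Vowels shift forward by 6 and consonants shift forward by 8.
On regimen: r(cons)+8=z, e(vowel)+6=k, g(cons)+8=o, i(vowel)+6=o, m(cons)+8=u, e(vowel)+6=k, n(cons)+8=v.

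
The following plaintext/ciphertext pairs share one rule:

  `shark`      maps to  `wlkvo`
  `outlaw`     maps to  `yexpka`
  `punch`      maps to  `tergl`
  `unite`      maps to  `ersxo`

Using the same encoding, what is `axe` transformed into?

The shift depends on letter class: consonant s→w is +4, but vowel a→k is +10. The rule splits by letter class: vowels +10, consonants +4.
Applying it to axe: a(vowel)+10=k, x(cons)+4=b, e(vowel)+10=o.

kbo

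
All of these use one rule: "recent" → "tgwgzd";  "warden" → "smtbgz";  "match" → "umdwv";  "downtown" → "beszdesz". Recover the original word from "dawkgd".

ticket

Treating letters as 0–25, the rule is x ↦ 5x + 12 (mod 26).
Decoding dawkgd: d(3)→21·(3−12)≡19=t; a(0)→21·(0−12)≡8=i; w(22)→21·(22−12)≡2=c; k(10)→21·(10−12)≡10=k; g(6)→21·(6−12)≡4=e; d(3)→21·(3−12)≡19=t (all mod 26).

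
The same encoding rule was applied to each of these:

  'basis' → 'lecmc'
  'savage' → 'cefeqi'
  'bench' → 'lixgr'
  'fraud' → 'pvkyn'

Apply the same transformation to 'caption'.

mezxssx

Shifts by position in basis: pos 0: b→l (+10), pos 1: a→e (+4), pos 2: s→c (+10), pos 3: i→m (+4) — repeating every 2. It's a Vigenère-style cipher with numeric key [10,4]: position i shifts by key[i mod 2].
Applying it to caption: c+10=m, a+4=e, p+10=z, t+4=x, i+10=s, o+4=s, n+10=x.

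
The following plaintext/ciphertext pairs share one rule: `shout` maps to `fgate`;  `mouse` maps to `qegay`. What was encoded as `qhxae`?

solve

The output letters match the input read backwards, each shifted +12: shout reversed is tuohs. The word is reversed, then every letter is shifted forward by 12.
Reversing it on qhxae: shift back: q−12=e, h−12=v, x−12=l, a−12=o, e−12=s → evlos; then reverse → solve.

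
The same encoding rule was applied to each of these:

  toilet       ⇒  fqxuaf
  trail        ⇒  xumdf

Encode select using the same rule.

foqxqe

Read the word backwards and shift each letter +12.
For select: reverse → tceles; then shift: t+12=f, c+12=o, e+12=q, l+12=x, e+12=q, s+12=e.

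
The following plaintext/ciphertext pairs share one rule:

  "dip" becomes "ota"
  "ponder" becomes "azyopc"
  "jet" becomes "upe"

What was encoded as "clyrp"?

range

Compare letters: d→o is +11, i→t is +11, p→a is +11 — a constant shift. It's a constant shift of +11 (ROT11).
Reversing it on clyrp: c−11=r, l−11=a, y−11=n, r−11=g, p−11=e.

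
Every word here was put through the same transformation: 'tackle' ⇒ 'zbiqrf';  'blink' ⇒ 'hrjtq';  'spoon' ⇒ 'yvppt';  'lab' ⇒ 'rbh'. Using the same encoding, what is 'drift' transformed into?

The shift depends on letter class: consonant t→z is +6, but vowel a→b is +1. The rule splits by letter class: vowels +1, consonants +6.
For drift: d(cons)+6=j, r(cons)+6=x, i(vowel)+1=j, f(cons)+6=l, t(cons)+6=z.

jxjlz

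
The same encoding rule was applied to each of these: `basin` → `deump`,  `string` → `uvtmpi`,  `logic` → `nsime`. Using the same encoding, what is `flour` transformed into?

The shift depends on letter class: consonant b→d is +2, but vowel a→e is +4. The rule splits by letter class: vowels +4, consonants +2.
On flour: f(cons)+2=h, l(cons)+2=n, o(vowel)+4=s, u(vowel)+4=y, r(cons)+2=t.

hnsyt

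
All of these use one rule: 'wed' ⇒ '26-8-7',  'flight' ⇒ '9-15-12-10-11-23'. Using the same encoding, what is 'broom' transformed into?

5-21-18-18-16

The number is (letter's place in the alphabet, a=1) + 3.
Applying it to broom: b=2→5, r=18→21, o=15→18, o=15→18, m=13→16.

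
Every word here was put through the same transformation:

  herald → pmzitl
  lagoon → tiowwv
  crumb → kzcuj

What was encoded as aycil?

Compare letters: h→p is +8, e→m is +8, r→z is +8 — a constant shift. Each letter is shifted forward by 8 in the alphabet (a Caesar shift of +8).
Undoing it on aycil: a−8=s, y−8=q, c−8=u, i−8=a, l−8=d.

squad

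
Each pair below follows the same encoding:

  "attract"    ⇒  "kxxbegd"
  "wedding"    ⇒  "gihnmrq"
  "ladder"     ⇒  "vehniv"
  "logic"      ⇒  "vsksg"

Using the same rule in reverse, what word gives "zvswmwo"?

Shifts by position in attract: pos 0: a→k (+10), pos 1: t→x (+4), pos 2: t→x (+4), pos 3: r→b (+10), pos 4: a→e (+4), pos 5: c→g (+4) — repeating every 3. It's a Vigenère-style cipher with numeric key [10,4,4]: position i shifts by key[i mod 3].
Reversing it on zvswmwo: z−10=p, v−4=r, s−4=o, w−10=m, m−4=i, w−4=s, o−10=e.

promise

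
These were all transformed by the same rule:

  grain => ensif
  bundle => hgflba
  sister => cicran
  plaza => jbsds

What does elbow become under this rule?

abhuk

Treating letters as 0–25, the rule is x ↦ 15x + 18 (mod 26).
On elbow: e(4)→15·4+18≡0=a; l(11)→15·11+18≡1=b; b(1)→15·1+18≡7=h; o(14)→15·14+18≡20=u; w(22)→15·22+18≡10=k (all mod 26).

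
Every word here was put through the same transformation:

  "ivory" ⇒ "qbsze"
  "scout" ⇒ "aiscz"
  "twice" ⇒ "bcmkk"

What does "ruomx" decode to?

joker

Shifts by position in ivory: pos 0: i→q (+8), pos 1: v→b (+6), pos 2: o→s (+4), pos 3: r→z (+8), pos 4: y→e (+6) — repeating every 3. A repeating key of period 3 is used — shifts +8, +6, +4 over and over.
Reversing it on ruomx: r−8=j, u−6=o, o−4=k, m−8=e, x−6=r.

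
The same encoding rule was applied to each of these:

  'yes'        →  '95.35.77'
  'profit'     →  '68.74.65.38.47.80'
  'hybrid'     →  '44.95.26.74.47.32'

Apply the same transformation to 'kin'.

y(#25)→95 and e(#5)→35: differences scale by 3, so n = 3·pos + 20. With a=1..z=26, the number is 3·pos + 20.
On kin: k=11→53, i=9→47, n=14→62.

53.47.62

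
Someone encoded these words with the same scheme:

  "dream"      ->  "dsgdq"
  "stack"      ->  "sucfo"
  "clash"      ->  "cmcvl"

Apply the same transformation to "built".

bvkox

In dream: d→d is +0, r→s is +1, e→g is +2, a→d is +3 — the shift increases by 1 each position. Letter i (0-indexed) is shifted by i+0, so successive shifts are 0, 1, 2, ….
For built: b+0=b, u+1=v, i+2=k, l+3=o, t+4=x.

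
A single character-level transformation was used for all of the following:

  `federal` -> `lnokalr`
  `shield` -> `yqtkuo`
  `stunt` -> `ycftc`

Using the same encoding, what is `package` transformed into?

vjnqjrk

Shifts by position in federal: pos 0: f→l (+6), pos 1: e→n (+9), pos 2: d→o (+11), pos 3: e→k (+6), pos 4: r→a (+9), pos 5: a→l (+11) — repeating every 3. The shifts repeat in a cycle of length 3: positions 0,1,… shift by +6, +9, +11, then the pattern repeats.
On package: p+6=v, a+9=j, c+11=n, k+6=q, a+9=j, g+11=r, e+6=k.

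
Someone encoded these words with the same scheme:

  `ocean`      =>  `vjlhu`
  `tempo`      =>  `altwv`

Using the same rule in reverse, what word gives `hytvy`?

Compare letters: o→v is +7, c→j is +7, e→l is +7 — a constant shift. It's a constant shift of +7 (ROT7).
Reversing it on hytvy: h−7=a, y−7=r, t−7=m, v−7=o, y−7=r.

armor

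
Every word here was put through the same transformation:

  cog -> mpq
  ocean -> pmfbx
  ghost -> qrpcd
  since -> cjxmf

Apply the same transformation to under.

vxnfb

The shift depends on letter class: consonant c→m is +10, but vowel o→p is +1. The rule splits by letter class: vowels +1, consonants +10.
On under: u(vowel)+1=v, n(cons)+10=x, d(cons)+10=n, e(vowel)+1=f, r(cons)+10=b.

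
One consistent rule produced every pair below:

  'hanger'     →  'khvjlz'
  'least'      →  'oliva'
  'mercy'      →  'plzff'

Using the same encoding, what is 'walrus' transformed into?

It's a Vigenère-style cipher with numeric key [3,7,8]: position i shifts by key[i mod 3].
On walrus: w+3=z, a+7=h, l+8=t, r+3=u, u+7=b, s+8=a.

zhtuba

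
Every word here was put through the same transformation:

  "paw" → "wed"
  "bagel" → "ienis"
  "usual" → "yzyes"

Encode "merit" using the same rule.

The shift depends on letter class: consonant p→w is +7, but vowel a→e is +4. Vowels shift forward by 4 and consonants shift forward by 7.
On merit: m(cons)+7=t, e(vowel)+4=i, r(cons)+7=y, i(vowel)+4=m, t(cons)+7=a.

tiyma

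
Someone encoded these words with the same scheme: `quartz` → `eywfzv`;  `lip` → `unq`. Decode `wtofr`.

major

The output letters match the input read backwards, each shifted +5: quartz reversed is ztrauq. Two steps: reverse the string, then apply a Caesar shift of +5.
Undoing it on wtofr: shift back: w−5=r, t−5=o, o−5=j, f−5=a, r−5=m → rojam; then reverse → major.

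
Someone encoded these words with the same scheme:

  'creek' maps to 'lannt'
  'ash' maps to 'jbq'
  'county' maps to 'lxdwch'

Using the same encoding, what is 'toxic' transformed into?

Compare letters: c→l is +9, r→a is +9, e→n is +9 — a constant shift. It's a constant shift of +9 (ROT9).
On toxic: t+9=c, o+9=x, x+9=g, i+9=r, c+9=l.

cxgrl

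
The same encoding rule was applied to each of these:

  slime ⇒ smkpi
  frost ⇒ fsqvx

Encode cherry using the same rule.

ciguvd

Letter i (0-indexed) is shifted by i+0, so successive shifts are 0, 1, 2, ….
On cherry: c+0=c, h+1=i, e+2=g, r+3=u, r+4=v, y+5=d.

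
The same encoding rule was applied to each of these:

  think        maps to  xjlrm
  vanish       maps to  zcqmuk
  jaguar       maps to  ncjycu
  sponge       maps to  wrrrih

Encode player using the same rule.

tndcgu

Shifts by position in think: pos 0: t→x (+4), pos 1: h→j (+2), pos 2: i→l (+3), pos 3: n→r (+4), pos 4: k→m (+2) — repeating every 3. The shifts repeat in a cycle of length 3: positions 0,1,… shift by +4, +2, +3, then the pattern repeats.
On player: p+4=t, l+2=n, a+3=d, y+4=c, e+2=g, r+3=u.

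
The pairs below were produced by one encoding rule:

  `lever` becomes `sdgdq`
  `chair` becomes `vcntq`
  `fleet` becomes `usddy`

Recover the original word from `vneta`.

cabin

l(11)→s(18) and e(4)→d(3) fit y≡17x+13 (mod 26); the inverse of 17 mod 26 is 23. Each letter's alphabet position (a=0..z=25) is mapped through 17·x+13 mod 26 — an affine cipher.
Reversing it on vneta: v(21)→23·(21−13)≡2=c; n(13)→23·(13−13)≡0=a; e(4)→23·(4−13)≡1=b; t(19)→23·(19−13)≡8=i; a(0)→23·(0−13)≡13=n (all mod 26).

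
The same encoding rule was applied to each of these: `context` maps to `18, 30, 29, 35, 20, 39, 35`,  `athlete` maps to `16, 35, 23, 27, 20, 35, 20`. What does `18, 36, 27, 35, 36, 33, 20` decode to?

culture

c is letter #3 and maps to 18: an offset of 15. Each letter is replaced by its alphabet position (a=1..z=26) + 15.
Undoing it on 18, 36, 27, 35, 36, 33, 20: 18→(18−15)÷1=3=c, 36→(36−15)÷1=21=u, 27→(27−15)÷1=12=l, 35→(35−15)÷1=20=t, 36→(36−15)÷1=21=u, 33→(33−15)÷1=18=r, 20→(20−15)÷1=5=e.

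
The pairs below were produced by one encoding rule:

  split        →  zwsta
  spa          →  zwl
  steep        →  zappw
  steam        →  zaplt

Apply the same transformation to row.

The shift depends on letter class: consonant s→z is +7, but vowel i→t is +11. Two shifts are in play — +11 for a/e/i/o/u, +7 for every other letter.
On row: r(cons)+7=y, o(vowel)+11=z, w(cons)+7=d.

yzd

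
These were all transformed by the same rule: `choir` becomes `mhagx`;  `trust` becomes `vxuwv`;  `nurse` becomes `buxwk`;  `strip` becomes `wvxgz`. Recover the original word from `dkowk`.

lease

c(2)→m(12) and h(7)→h(7) fit y≡25x+14 (mod 26); the inverse of 25 mod 26 is 25. Treating letters as 0–25, the rule is x ↦ 25x + 14 (mod 26).
Reversing it on dkowk: d(3)→25·(3−14)≡11=l; k(10)→25·(10−14)≡4=e; o(14)→25·(14−14)≡0=a; w(22)→25·(22−14)≡18=s; k(10)→25·(10−14)≡4=e (all mod 26).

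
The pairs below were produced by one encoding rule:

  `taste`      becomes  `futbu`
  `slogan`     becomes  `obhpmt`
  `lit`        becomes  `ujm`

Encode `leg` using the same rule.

The output letters match the input read backwards, each shifted +1: taste reversed is etsat. The word is reversed, then every letter is shifted forward by 1.
For leg: reverse → gel; then shift: g+1=h, e+1=f, l+1=m.

hfm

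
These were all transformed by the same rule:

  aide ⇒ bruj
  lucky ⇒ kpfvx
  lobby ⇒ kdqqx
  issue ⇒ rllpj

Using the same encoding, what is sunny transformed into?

Treating letters as 0–25, the rule is x ↦ 15x + 1 (mod 26).
For sunny: s(18)→15·18+1≡11=l; u(20)→15·20+1≡15=p; n(13)→15·13+1≡14=o; n(13)→15·13+1≡14=o; y(24)→15·24+1≡23=x (all mod 26).

lpoox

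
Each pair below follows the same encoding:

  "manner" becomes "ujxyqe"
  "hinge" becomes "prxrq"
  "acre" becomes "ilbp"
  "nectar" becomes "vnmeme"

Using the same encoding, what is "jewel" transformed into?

rngpx

In manner: m→u is +8, a→j is +9, n→x is +10, n→y is +11 — the shift increases by 1 each position. The shift increases by 1 at each position, starting from +8: 8, 9, 10, ….
On jewel: j+8=r, e+9=n, w+10=g, e+11=p, l+12=x.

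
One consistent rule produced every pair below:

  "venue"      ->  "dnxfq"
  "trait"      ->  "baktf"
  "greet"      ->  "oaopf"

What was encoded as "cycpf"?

In venue: v→d is +8, e→n is +9, n→x is +10, u→f is +11 — the shift increases by 1 each position. Each letter shifts forward by (position + 8), i.e. 8, 9, 10, … — the shift grows by one for each successive letter.
Undoing it on cycpf: c−8=u, y−9=p, c−10=s, p−11=e, f−12=t.

upset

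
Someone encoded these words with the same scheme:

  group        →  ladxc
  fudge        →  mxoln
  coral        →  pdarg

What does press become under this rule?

canzz

g(6)→l(11) and r(17)→a(0) fit y≡25x+17 (mod 26); the inverse of 25 mod 26 is 25. Each letter's alphabet position (a=0..z=25) is mapped through 25·x+17 mod 26 — an affine cipher.
Applying it to press: p(15)→25·15+17≡2=c; r(17)→25·17+17≡0=a; e(4)→25·4+17≡13=n; s(18)→25·18+17≡25=z; s(18)→25·18+17≡25=z (all mod 26).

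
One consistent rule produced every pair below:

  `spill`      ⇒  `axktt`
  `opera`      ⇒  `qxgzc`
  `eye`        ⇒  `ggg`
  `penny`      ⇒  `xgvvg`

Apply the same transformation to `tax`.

bcf

The shift depends on letter class: consonant s→a is +8, but vowel i→k is +2. The rule splits by letter class: vowels +2, consonants +8.
On tax: t(cons)+8=b, a(vowel)+2=c, x(cons)+8=f.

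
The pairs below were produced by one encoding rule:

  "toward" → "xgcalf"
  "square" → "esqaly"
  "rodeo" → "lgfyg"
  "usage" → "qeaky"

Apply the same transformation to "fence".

rynmy

t(19)→x(23) and o(14)→g(6) fit y≡19x+0 (mod 26); the inverse of 19 mod 26 is 11. This is an affine cipher: with a=0,…,z=25, each position x becomes (19x+0) mod 26.
On fence: f(5)→19·5+0≡17=r; e(4)→19·4+0≡24=y; n(13)→19·13+0≡13=n; c(2)→19·2+0≡12=m; e(4)→19·4+0≡24=y (all mod 26).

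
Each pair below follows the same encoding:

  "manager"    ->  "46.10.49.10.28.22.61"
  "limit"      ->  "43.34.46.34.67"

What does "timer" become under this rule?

67.34.46.22.61

m(#13)→46 and a(#1)→10: differences scale by 3, so n = 3·pos + 7. With a=1..z=26, the number is 3·pos + 7.
For timer: t=20→67, i=9→34, m=13→46, e=5→22, r=18→61.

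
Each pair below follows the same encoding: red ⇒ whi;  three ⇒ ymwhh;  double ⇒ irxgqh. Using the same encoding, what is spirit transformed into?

xulwly

The shift depends on letter class: consonant r→w is +5, but vowel e→h is +3. The rule splits by letter class: vowels +3, consonants +5.
For spirit: s(cons)+5=x, p(cons)+5=u, i(vowel)+3=l, r(cons)+5=w, i(vowel)+3=l, t(cons)+5=y.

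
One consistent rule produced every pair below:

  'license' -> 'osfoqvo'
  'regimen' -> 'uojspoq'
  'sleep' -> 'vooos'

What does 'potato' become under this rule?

The shift depends on letter class: consonant l→o is +3, but vowel i→s is +10. Vowels shift forward by 10 and consonants shift forward by 3.
Applying it to potato: p(cons)+3=s, o(vowel)+10=y, t(cons)+3=w, a(vowel)+10=k, t(cons)+3=w, o(vowel)+10=y.

sywkwy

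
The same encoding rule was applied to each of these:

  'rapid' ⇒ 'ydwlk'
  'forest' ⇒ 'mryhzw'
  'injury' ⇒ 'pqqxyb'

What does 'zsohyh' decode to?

sphere

Shifts by position in rapid: pos 0: r→y (+7), pos 1: a→d (+3), pos 2: p→w (+7), pos 3: i→l (+3) — repeating every 2. It's a Vigenère-style cipher with numeric key [7,3]: position i shifts by key[i mod 2].
Decoding zsohyh: z−7=s, s−3=p, o−7=h, h−3=e, y−7=r, h−3=e.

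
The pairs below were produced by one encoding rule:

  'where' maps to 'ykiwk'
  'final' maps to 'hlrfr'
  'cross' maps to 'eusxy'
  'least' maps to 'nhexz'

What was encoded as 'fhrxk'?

Each letter shifts forward by (position + 2), i.e. 2, 3, 4, … — the shift grows by one for each successive letter.
Reversing it on fhrxk: f−2=d, h−3=e, r−4=n, x−5=s, k−6=e.

dense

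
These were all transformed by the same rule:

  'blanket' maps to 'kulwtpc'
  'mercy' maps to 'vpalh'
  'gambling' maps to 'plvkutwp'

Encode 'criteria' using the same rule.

The shift depends on letter class: consonant b→k is +9, but vowel a→l is +11. The rule splits by letter class: vowels +11, consonants +9.
For criteria: c(cons)+9=l, r(cons)+9=a, i(vowel)+11=t, t(cons)+9=c, e(vowel)+11=p, r(cons)+9=a, i(vowel)+11=t, a(vowel)+11=l.

latcpatl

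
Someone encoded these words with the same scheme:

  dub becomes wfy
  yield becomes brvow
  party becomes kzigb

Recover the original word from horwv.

slide

Each pair mirrors across the alphabet (d↔w, u↔f, b↔y): positions sum to 25. This is the alphabet-reversal cipher (Atbash): a becomes z, b becomes y, etc.
Reversing it on horwv: h↔s, o↔l, r↔i, w↔d, v↔e.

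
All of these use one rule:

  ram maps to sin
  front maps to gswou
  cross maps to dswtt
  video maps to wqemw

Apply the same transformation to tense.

umotm

The shift depends on letter class: consonant r→s is +1, but vowel a→i is +8. Vowels shift forward by 8 and consonants shift forward by 1.
On tense: t(cons)+1=u, e(vowel)+8=m, n(cons)+1=o, s(cons)+1=t, e(vowel)+8=m.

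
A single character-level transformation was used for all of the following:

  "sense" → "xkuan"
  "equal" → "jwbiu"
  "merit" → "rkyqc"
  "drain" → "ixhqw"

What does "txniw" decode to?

organ

Letter i (0-indexed) is shifted by i+5, so successive shifts are 5, 6, 7, ….
Decoding txniw: t−5=o, x−6=r, n−7=g, i−8=a, w−9=n.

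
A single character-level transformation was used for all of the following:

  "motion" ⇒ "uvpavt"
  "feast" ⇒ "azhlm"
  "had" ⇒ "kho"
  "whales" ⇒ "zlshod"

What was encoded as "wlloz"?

sheep

The output letters match the input read backwards, each shifted +7: motion reversed is noitom. Two steps: reverse the string, then apply a Caesar shift of +7.
Decoding wlloz: shift back: w−7=p, l−7=e, l−7=e, o−7=h, z−7=s → peehs; then reverse → sheep.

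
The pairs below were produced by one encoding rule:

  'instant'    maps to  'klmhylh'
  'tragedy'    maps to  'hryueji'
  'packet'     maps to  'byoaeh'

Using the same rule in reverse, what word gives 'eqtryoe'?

i(8)→k(10) and n(13)→l(11) fit y≡21x+24 (mod 26); the inverse of 21 mod 26 is 5. This is an affine cipher: with a=0,…,z=25, each position x becomes (21x+24) mod 26.
Decoding eqtryoe: e(4)→5·(4−24)≡4=e; q(16)→5·(16−24)≡12=m; t(19)→5·(19−24)≡1=b; r(17)→5·(17−24)≡17=r; y(24)→5·(24−24)≡0=a; o(14)→5·(14−24)≡2=c; e(4)→5·(4−24)≡4=e (all mod 26).

embrace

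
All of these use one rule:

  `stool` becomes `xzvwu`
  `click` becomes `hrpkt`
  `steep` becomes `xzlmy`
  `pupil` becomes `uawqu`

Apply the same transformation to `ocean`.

In stool: s→x is +5, t→z is +6, o→v is +7, o→w is +8 — the shift increases by 1 each position. The shift increases by 1 at each position, starting from +5: 5, 6, 7, ….
On ocean: o+5=t, c+6=i, e+7=l, a+8=i, n+9=w.

tiliw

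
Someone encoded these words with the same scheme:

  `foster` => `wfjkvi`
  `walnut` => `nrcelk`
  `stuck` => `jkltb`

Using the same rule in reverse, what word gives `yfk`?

hot

Compare letters: f→w is +17, o→f is +17, s→j is +17 — a constant shift. It's a constant shift of +17 (ROT17).
Reversing it on yfk: y−17=h, f−17=o, k−17=t.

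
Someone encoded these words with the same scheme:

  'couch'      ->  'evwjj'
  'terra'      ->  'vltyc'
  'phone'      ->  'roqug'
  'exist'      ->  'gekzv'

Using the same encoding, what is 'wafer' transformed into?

yhhlt

Shifts by position in couch: pos 0: c→e (+2), pos 1: o→v (+7), pos 2: u→w (+2), pos 3: c→j (+7) — repeating every 2. A repeating key of period 2 is used — shifts +2, +7 over and over.
For wafer: w+2=y, a+7=h, f+2=h, e+7=l, r+2=t.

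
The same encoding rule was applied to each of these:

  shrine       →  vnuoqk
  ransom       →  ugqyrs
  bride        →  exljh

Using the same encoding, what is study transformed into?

Shifts by position in shrine: pos 0: s→v (+3), pos 1: h→n (+6), pos 2: r→u (+3), pos 3: i→o (+6) — repeating every 2. The shifts repeat in a cycle of length 2: positions 0,1,… shift by +3, +6, then the pattern repeats.
Applying it to study: s+3=v, t+6=z, u+3=x, d+6=j, y+3=b.

vzxjb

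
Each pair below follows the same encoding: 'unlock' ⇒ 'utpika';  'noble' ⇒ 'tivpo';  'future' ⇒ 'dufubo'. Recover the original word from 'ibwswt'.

Treating letters as 0–25, the rule is x ↦ 15x + 6 (mod 26).
Decoding ibwswt: i(8)→7·(8−6)≡14=o; b(1)→7·(1−6)≡17=r; w(22)→7·(22−6)≡8=i; s(18)→7·(18−6)≡6=g; w(22)→7·(22−6)≡8=i; t(19)→7·(19−6)≡13=n (all mod 26).

origin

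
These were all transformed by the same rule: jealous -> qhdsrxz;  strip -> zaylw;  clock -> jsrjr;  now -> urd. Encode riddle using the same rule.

ylkksh

The shift depends on letter class: consonant j→q is +7, but vowel e→h is +3. Vowels shift forward by 3 and consonants shift forward by 7.
For riddle: r(cons)+7=y, i(vowel)+3=l, d(cons)+7=k, d(cons)+7=k, l(cons)+7=s, e(vowel)+3=h.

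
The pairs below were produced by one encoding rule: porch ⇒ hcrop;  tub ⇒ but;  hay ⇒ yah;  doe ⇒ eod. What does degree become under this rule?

The output letters match the input read backwards: porch reversed is hcrop. The word is simply reversed.
On degree: reverse → eerged.

eerged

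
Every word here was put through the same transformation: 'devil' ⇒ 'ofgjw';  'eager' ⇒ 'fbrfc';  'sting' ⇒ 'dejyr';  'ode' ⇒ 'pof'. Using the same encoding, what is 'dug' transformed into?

The shift depends on letter class: consonant d→o is +11, but vowel e→f is +1. Vowels shift forward by 1 and consonants shift forward by 11.
For dug: d(cons)+11=o, u(vowel)+1=v, g(cons)+11=r.

ovr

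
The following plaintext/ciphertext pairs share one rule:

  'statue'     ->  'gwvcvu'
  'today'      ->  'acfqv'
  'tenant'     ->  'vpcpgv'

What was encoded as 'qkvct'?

ratio

The output letters match the input read backwards, each shifted +2: statue reversed is eutats. The word is reversed, then every letter is shifted forward by 2.
Decoding qkvct: shift back: q−2=o, k−2=i, v−2=t, c−2=a, t−2=r → oitar; then reverse → ratio.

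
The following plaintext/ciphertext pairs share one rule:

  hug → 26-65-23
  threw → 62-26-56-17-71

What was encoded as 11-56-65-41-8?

crumb

h(#8)→26 and u(#21)→65: differences scale by 3, so n = 3·pos + 2. The formula is n = 3×(alphabet index, a=1) + 2.
Reversing it on 11-56-65-41-8: 11→(11−2)÷3=3=c, 56→(56−2)÷3=18=r, 65→(65−2)÷3=21=u, 41→(41−2)÷3=13=m, 8→(8−2)÷3=2=b.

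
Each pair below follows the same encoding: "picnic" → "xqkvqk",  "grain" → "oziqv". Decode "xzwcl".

Compare letters: p→x is +8, i→q is +8, c→k is +8 — a constant shift. It's a constant shift of +8 (ROT8).
Decoding xzwcl: x−8=p, z−8=r, w−8=o, c−8=u, l−8=d.

proud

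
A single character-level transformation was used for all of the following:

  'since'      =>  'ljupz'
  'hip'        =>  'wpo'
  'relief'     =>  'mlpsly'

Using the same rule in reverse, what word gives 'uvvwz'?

spoon

The output letters match the input read backwards, each shifted +7: since reversed is ecnis. Read the word backwards and shift each letter +7.
Reversing it on uvvwz: shift back: u−7=n, v−7=o, v−7=o, w−7=p, z−7=s → noops; then reverse → spoon.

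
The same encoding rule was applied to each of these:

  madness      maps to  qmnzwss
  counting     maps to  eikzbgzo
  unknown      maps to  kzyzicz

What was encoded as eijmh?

coral

This is an affine cipher: with a=0,…,z=25, each position x becomes (9x+12) mod 26.
Reversing it on eijmh: e(4)→3·(4−12)≡2=c; i(8)→3·(8−12)≡14=o; j(9)→3·(9−12)≡17=r; m(12)→3·(12−12)≡0=a; h(7)→3·(7−12)≡11=l (all mod 26).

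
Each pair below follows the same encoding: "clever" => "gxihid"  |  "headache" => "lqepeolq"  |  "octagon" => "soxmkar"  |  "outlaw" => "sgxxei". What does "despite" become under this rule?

Shifts by position in clever: pos 0: c→g (+4), pos 1: l→x (+12), pos 2: e→i (+4), pos 3: v→h (+12) — repeating every 2. The shifts repeat in a cycle of length 2: positions 0,1,… shift by +4, +12, then the pattern repeats.
Applying it to despite: d+4=h, e+12=q, s+4=w, p+12=b, i+4=m, t+12=f, e+4=i.

hqwbmfi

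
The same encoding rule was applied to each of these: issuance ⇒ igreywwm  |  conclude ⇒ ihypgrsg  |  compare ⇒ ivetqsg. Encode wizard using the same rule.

hvedma

The output letters match the input read backwards, each shifted +4: issuance reversed is ecnaussi. Read the word backwards and shift each letter +4.
Applying it to wizard: reverse → draziw; then shift: d+4=h, r+4=v, a+4=e, z+4=d, i+4=m, w+4=a.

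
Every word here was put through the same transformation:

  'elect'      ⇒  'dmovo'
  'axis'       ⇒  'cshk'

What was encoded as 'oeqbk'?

argue

The output letters match the input read backwards, each shifted +10: elect reversed is tcele. The word is reversed, then every letter is shifted forward by 10.
Decoding oeqbk: shift back: o−10=e, e−10=u, q−10=g, b−10=r, k−10=a → eugra; then reverse → argue.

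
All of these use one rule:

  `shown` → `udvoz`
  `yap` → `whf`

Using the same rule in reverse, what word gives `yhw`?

par

The word is reversed, then every letter is shifted forward by 7.
Undoing it on yhw: shift back: y−7=r, h−7=a, w−7=p → rap; then reverse → par.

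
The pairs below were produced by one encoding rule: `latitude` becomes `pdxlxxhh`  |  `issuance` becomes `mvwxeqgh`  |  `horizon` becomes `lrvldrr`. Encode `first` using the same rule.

jlvvx

Shifts by position in latitude: pos 0: l→p (+4), pos 1: a→d (+3), pos 2: t→x (+4), pos 3: i→l (+3) — repeating every 2. The shifts repeat in a cycle of length 2: positions 0,1,… shift by +4, +3, then the pattern repeats.
Applying it to first: f+4=j, i+3=l, r+4=v, s+3=v, t+4=x.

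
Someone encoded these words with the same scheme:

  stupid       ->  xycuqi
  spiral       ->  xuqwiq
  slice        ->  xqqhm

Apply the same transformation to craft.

hwiky

The shift depends on letter class: consonant s→x is +5, but vowel u→c is +8. Vowels shift forward by 8 and consonants shift forward by 5.
On craft: c(cons)+5=h, r(cons)+5=w, a(vowel)+8=i, f(cons)+5=k, t(cons)+5=y.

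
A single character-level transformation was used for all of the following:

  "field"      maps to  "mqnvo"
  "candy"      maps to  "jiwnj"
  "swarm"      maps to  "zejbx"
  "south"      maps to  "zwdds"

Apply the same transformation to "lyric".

In field: f→m is +7, i→q is +8, e→n is +9, l→v is +10 — the shift increases by 1 each position. Letter i (0-indexed) is shifted by i+7, so successive shifts are 7, 8, 9, ….
On lyric: l+7=s, y+8=g, r+9=a, i+10=s, c+11=n.

sgasn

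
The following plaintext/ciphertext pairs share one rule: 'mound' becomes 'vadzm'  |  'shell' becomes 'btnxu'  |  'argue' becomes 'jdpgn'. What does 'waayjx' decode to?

normal

A repeating key of period 2 is used — shifts +9, +12 over and over.
Reversing it on waayjx: w−9=n, a−12=o, a−9=r, y−12=m, j−9=a, x−12=l.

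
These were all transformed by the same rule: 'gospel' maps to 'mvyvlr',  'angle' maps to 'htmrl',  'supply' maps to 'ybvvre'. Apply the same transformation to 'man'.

Two shifts are in play — +7 for a/e/i/o/u, +6 for every other letter.
On man: m(cons)+6=s, a(vowel)+7=h, n(cons)+6=t.

sht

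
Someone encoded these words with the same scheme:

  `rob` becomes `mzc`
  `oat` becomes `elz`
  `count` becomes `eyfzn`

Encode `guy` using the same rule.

jfr

The output letters match the input read backwards, each shifted +11: rob reversed is bor. The word is reversed, then every letter is shifted forward by 11.
Applying it to guy: reverse → yug; then shift: y+11=j, u+11=f, g+11=r.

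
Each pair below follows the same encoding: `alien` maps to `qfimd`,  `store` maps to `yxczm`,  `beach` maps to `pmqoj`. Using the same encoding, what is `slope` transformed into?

yfcbm

a(0)→q(16) and l(11)→f(5) fit y≡25x+16 (mod 26); the inverse of 25 mod 26 is 25. This is an affine cipher: with a=0,…,z=25, each position x becomes (25x+16) mod 26.
On slope: s(18)→25·18+16≡24=y; l(11)→25·11+16≡5=f; o(14)→25·14+16≡2=c; p(15)→25·15+16≡1=b; e(4)→25·4+16≡12=m (all mod 26).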